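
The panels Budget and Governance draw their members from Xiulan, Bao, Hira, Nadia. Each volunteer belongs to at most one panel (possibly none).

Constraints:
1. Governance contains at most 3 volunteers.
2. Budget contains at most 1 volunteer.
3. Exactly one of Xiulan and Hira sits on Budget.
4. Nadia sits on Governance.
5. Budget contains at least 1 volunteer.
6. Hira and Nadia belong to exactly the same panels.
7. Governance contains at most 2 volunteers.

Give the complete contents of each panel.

From (4): Nadia ∈ Governance.
(6): Hira matches Nadia: Hira ∉ Budget.
(6): Hira matches Nadia: Hira ∈ Governance.
(7): Governance already has 2, so the rest are out.
(3) (exactly one): Xiulan ∈ Budget.
(2): Budget already has 1, so the rest are out.

Budget = {Xiulan}; Governance = {Hira, Nadia}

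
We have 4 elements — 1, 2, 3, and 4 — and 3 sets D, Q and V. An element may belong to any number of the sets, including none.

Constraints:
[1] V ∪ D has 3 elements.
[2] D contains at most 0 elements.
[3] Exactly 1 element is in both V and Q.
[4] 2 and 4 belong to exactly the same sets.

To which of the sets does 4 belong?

4: V

(2): D already has 0, so the rest are out.
Suppose 4 ∈ Q: no assignment then satisfies all the clues, so 4 ∉ Q.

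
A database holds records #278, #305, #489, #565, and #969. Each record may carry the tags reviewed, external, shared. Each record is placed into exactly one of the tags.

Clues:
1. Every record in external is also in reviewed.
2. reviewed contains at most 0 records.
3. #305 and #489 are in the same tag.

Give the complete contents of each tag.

reviewed = {}; external = {}; shared = {#278, #305, #489, #565, #969}

(2): reviewed already has 0, so the rest are out.
(1) contrapositive: #278 ∉ external.
(1) contrapositive: #305 ∉ external.
(1) contrapositive: #489 ∉ external.
(1) contrapositive: #565 ∉ external.
(1) contrapositive: #969 ∉ external.
Only one tag left: #278 ∈ shared.
Only one tag left: #305 ∈ shared.
Only one tag left: #489 ∈ shared.
Only one tag left: #565 ∈ shared.
Only one tag left: #969 ∈ shared.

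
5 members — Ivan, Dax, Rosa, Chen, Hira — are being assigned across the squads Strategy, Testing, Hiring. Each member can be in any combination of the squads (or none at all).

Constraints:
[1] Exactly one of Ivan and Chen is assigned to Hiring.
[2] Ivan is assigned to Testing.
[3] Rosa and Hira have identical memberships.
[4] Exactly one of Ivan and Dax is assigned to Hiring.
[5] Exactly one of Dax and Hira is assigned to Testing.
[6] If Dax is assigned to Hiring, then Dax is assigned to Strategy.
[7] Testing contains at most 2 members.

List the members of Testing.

Testing = {Dax, Ivan}

From (2): Ivan ∈ Testing.
Suppose Dax ∉ Testing: no assignment then satisfies all the clues, so Dax ∈ Testing.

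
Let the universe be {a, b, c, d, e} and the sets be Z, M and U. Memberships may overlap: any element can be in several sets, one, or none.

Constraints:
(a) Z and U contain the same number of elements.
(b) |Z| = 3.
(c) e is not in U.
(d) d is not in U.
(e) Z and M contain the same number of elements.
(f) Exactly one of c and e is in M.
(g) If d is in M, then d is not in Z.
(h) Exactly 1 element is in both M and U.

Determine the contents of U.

U = {a, b, c}

From (c): e ∉ U.
From (d): d ∉ U.
Suppose a ∉ U: no assignment then satisfies all the clues, so a ∈ U.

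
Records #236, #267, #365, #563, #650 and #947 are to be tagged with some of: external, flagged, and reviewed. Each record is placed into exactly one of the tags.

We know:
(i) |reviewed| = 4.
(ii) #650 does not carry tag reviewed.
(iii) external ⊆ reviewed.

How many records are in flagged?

2

From (ii): #650 ∉ reviewed.
(iii) contrapositive: #650 ∉ external.
Only one tag left: #650 ∈ flagged.
Suppose #236 ∈ external: no assignment then satisfies all the clues, so #236 ∉ external.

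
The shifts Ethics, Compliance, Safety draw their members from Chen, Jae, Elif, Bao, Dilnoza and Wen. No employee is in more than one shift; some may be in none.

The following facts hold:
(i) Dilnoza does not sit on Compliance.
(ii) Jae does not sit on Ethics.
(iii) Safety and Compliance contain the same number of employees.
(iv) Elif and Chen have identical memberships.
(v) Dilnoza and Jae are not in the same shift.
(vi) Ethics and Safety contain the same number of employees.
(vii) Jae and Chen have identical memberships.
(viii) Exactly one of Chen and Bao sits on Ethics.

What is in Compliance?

From (i): Dilnoza ∉ Compliance.
From (ii): Jae ∉ Ethics.
(vii): Chen matches Jae: Chen ∉ Ethics.
(viii) (exactly one): Bao ∈ Ethics.
(iv): Elif matches Chen: Elif ∉ Ethics.
Suppose Chen ∈ Compliance: no assignment then satisfies all the clues, so Chen ∉ Compliance.

Compliance = {Wen}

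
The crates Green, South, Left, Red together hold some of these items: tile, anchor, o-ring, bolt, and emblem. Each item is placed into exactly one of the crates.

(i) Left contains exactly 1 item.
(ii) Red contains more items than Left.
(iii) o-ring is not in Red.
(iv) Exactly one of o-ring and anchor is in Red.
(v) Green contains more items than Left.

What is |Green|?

From (iii): o-ring ∉ Red.
(iv) (exactly one): anchor ∈ Red.
Suppose tile ∈ South: no assignment then satisfies all the clues, so tile ∉ South.

2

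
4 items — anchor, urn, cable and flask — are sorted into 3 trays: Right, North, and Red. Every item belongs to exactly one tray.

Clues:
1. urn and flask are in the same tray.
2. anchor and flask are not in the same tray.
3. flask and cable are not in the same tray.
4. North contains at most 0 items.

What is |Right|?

2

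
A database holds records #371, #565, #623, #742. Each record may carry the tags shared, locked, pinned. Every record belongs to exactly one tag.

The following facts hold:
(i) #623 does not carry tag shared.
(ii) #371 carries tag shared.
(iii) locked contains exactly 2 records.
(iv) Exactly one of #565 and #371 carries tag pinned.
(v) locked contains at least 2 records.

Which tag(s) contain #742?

#742: locked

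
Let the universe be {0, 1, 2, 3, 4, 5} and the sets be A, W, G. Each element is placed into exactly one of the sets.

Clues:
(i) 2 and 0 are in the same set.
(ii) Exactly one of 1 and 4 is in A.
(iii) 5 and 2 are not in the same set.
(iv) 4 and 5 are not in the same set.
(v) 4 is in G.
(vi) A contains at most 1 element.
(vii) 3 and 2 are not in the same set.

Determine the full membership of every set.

A = {1}; W = {3, 5}; G = {0, 2, 4}

From (v): 4 ∈ G.
(ii) (exactly one): 1 ∈ A.
(iv): 5 ∉ G.
(vi): A already has 1, so the rest are out.
Only one set left: 5 ∈ W.
(iii): 2 ∉ W.
Only one set left: 2 ∈ G.
(i): 0 matches 2: 0 ∉ W.
(i): 0 matches 2: 0 ∈ G.
(vii): 3 ∉ G.
Only one set left: 3 ∈ W.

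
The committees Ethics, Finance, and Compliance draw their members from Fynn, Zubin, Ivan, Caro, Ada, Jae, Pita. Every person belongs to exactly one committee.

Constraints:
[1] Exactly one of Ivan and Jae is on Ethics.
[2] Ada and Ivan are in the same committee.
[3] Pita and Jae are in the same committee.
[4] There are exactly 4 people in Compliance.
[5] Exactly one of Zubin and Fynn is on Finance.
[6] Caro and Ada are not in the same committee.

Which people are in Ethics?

Ethics = {Ada, Ivan}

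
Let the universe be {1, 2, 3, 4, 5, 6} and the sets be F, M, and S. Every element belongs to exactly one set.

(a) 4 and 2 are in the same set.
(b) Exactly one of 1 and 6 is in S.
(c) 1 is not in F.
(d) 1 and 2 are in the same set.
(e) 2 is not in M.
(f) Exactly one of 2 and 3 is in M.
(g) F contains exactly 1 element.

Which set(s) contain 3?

3: M

From (c): 1 ∉ F.
From (e): 2 ∉ M.
(a): 4 matches 2: 4 ∉ M.
(d): 2 matches 1: 2 ∉ F.
(d): 1 matches 2: 1 ∉ M.
(f) (exactly one): 3 ∈ M.
Only one set left: 1 ∈ S.
Only one set left: 2 ∈ S.
(a): 4 matches 2: 4 ∉ F.
(a): 4 matches 2: 4 ∈ S.
(b) (exactly one): 6 ∉ S.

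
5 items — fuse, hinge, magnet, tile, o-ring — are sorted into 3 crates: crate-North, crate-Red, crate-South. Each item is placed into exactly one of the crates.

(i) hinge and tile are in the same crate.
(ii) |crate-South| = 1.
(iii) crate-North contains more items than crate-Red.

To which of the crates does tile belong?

tile: crate-North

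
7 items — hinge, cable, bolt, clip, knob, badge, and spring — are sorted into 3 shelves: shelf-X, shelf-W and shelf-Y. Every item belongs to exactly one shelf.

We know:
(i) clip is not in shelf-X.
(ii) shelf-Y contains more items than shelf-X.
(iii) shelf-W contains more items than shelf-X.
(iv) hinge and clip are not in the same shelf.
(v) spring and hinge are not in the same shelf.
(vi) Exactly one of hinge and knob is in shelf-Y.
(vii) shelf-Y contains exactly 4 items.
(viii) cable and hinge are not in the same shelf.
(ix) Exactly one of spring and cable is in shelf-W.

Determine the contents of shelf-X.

shelf-X = {hinge}

From (i): clip ∉ shelf-X.
Suppose hinge ∉ shelf-X: no assignment then satisfies all the clues, so hinge ∈ shelf-X.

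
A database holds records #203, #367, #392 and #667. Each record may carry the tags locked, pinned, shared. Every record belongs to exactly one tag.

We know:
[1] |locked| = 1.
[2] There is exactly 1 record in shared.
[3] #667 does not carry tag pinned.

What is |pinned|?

2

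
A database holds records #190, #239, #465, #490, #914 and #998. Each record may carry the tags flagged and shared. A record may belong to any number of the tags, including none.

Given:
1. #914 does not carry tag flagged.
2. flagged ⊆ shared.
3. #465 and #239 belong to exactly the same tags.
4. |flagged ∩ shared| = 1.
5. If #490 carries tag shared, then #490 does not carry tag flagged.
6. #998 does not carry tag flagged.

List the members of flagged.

flagged = {#190}

From (1): #914 ∉ flagged.
From (6): #998 ∉ flagged.
Suppose #190 ∉ flagged: no assignment then satisfies all the clues, so #190 ∈ flagged.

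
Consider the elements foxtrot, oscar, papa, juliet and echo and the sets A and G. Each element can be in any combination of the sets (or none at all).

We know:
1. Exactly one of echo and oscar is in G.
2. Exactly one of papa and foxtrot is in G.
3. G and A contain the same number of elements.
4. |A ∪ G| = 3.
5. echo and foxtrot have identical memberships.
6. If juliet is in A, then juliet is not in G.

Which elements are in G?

G = {oscar, papa}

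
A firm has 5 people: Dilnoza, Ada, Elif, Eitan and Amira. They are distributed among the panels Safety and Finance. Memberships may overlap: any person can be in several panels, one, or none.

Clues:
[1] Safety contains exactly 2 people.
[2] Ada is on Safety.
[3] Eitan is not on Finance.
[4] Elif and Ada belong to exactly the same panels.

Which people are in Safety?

Safety = {Ada, Elif}

From (2): Ada ∈ Safety.
From (3): Eitan ∉ Finance.
(4): Elif matches Ada: Elif ∈ Safety.
(1): Safety already has 2, so the rest are out.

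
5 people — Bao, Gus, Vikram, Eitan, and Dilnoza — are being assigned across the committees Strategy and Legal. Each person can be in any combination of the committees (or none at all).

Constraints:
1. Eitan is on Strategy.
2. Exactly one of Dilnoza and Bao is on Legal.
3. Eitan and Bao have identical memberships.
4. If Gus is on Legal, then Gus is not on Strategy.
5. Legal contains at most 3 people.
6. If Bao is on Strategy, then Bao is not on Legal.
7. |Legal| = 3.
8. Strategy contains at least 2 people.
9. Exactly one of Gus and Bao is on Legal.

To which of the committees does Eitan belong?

Eitan: Strategy

From (1): Eitan ∈ Strategy.
(3): Bao matches Eitan: Bao ∈ Strategy.
(6): Bao ∉ Legal.
(9) (exactly one): Gus ∈ Legal.
(2) (exactly one): Dilnoza ∈ Legal.
(3): Eitan matches Bao: Eitan ∉ Legal.
(4): Gus ∉ Strategy.
(7): only 3 candidates remain for Legal, so all are in.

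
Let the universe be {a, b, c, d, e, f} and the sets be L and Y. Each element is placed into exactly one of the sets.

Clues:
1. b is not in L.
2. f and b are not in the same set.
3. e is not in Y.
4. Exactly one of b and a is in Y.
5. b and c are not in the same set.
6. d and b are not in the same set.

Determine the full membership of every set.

From (1): b ∉ L.
From (3): e ∉ Y.
Only one set left: b ∈ Y.
Only one set left: e ∈ L.
(2): f ∉ Y.
(4) (exactly one): a ∉ Y.
(5): c ∉ Y.
(6): d ∉ Y.
Only one set left: a ∈ L.
Only one set left: c ∈ L.
Only one set left: d ∈ L.
Only one set left: f ∈ L.

L = {a, c, d, e, f}; Y = {b}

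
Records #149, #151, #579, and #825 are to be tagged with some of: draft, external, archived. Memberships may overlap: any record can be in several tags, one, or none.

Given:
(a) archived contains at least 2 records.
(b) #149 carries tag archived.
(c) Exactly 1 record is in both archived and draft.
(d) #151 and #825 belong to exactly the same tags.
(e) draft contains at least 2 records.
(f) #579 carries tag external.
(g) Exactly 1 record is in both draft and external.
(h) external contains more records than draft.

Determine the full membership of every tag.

draft = {#149, #579}; external = {#151, #579, #825}; archived = {#149, #151, #825}

From (b): #149 ∈ archived.
From (f): #579 ∈ external.
Suppose #149 ∉ draft: no assignment then satisfies all the clues, so #149 ∈ draft.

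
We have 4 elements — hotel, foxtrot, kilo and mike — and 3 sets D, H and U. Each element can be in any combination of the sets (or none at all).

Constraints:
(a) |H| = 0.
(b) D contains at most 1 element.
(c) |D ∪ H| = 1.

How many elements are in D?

1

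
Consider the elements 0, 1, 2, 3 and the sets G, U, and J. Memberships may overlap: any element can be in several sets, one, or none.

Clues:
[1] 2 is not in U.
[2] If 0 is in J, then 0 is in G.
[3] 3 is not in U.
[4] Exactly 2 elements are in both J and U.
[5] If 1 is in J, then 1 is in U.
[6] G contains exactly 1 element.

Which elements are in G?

G = {0}

From (1): 2 ∉ U.
From (3): 3 ∉ U.
Suppose 0 ∉ G: no assignment then satisfies all the clues, so 0 ∈ G.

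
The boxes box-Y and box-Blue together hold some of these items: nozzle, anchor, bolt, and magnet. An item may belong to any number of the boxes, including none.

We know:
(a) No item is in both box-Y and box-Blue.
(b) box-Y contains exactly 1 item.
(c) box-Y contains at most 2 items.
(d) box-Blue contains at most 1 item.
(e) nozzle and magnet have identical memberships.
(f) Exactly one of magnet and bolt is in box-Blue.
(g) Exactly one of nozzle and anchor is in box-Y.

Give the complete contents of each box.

box-Y = {anchor}; box-Blue = {bolt}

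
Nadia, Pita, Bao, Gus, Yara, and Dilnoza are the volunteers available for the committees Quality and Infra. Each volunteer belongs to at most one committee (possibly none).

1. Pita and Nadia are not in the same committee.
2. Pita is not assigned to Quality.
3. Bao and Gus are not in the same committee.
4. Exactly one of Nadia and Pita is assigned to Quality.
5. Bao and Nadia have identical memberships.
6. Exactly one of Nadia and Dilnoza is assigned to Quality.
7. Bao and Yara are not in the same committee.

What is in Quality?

Quality = {Bao, Nadia}

From (2): Pita ∉ Quality.
(4) (exactly one): Nadia ∈ Quality.
(5): Bao matches Nadia: Bao ∈ Quality.
(6) (exactly one): Dilnoza ∉ Quality.
(7): Yara ∉ Quality.
(3): Gus ∉ Quality.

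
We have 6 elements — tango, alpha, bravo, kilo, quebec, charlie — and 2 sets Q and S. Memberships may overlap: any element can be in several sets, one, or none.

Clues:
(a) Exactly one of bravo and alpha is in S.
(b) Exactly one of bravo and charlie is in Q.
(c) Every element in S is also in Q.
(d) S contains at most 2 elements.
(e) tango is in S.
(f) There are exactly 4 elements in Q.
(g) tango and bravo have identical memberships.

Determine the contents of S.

S = {bravo, tango}

From (e): tango ∈ S.
(c) with tango ∈ S: tango ∈ Q.
(g): bravo matches tango: bravo ∈ Q.
(g): bravo matches tango: bravo ∈ S.
(a) (exactly one): alpha ∉ S.
(b) (exactly one): charlie ∉ Q.
(c) contrapositive: charlie ∉ S.
(d): S already has 2, so the rest are out.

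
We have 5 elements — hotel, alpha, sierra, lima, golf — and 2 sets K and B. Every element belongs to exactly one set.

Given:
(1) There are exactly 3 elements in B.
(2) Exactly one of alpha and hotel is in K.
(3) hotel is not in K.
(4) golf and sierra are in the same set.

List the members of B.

B = {golf, hotel, sierra}

From (3): hotel ∉ K.
(2) (exactly one): alpha ∈ K.
Only one set left: hotel ∈ B.
Suppose sierra ∉ B: no assignment then satisfies all the clues, so sierra ∈ B.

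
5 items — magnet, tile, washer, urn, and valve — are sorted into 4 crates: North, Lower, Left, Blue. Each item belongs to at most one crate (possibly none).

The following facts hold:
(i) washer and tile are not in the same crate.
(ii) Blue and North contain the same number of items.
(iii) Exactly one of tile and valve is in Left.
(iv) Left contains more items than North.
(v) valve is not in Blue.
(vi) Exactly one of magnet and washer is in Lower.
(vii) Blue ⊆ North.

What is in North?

North = {}

From (v): valve ∉ Blue.
Suppose magnet ∈ North: no assignment then satisfies all the clues, so magnet ∉ North.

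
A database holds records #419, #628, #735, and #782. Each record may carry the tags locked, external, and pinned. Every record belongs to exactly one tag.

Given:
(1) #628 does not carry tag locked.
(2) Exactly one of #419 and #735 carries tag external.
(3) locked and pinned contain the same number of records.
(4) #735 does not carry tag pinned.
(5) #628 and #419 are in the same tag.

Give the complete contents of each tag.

locked = {#735}; external = {#419, #628}; pinned = {#782}

From (1): #628 ∉ locked.
From (4): #735 ∉ pinned.
(5): #419 matches #628: #419 ∉ locked.
Suppose #419 ∉ external: no assignment then satisfies all the clues, so #419 ∈ external.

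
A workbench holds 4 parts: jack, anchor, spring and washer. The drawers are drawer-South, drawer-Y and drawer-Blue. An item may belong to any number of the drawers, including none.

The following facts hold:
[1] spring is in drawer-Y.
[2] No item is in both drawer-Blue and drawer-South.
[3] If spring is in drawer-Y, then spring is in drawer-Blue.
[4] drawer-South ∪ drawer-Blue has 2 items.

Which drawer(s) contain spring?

spring: drawer-Blue, drawer-Y

From (1): spring ∈ drawer-Y.
(3): spring ∈ drawer-Blue.
(2) (disjoint): spring ∉ drawer-South.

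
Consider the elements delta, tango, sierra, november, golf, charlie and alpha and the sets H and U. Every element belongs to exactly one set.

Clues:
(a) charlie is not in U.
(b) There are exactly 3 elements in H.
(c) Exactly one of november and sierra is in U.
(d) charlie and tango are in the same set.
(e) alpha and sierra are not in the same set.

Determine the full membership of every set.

H = {charlie, sierra, tango}; U = {alpha, delta, golf, november}

From (a): charlie ∉ U.
(d): tango matches charlie: tango ∉ U.
Only one set left: tango ∈ H.
Only one set left: charlie ∈ H.
Suppose delta ∈ H: no assignment then satisfies all the clues, so delta ∉ H.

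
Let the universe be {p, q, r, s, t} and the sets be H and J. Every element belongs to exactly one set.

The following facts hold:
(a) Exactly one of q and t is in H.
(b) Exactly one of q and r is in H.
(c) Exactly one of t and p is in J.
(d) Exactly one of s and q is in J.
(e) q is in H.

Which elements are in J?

J = {r, s, t}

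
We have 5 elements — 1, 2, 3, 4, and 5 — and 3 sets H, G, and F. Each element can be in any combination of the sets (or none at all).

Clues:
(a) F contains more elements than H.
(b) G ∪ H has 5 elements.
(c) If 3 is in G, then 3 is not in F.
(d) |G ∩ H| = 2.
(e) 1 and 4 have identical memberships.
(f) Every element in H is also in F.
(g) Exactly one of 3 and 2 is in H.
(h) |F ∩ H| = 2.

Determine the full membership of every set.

H = {2, 5}; G = {1, 2, 3, 4, 5}; F = {1, 2, 4, 5}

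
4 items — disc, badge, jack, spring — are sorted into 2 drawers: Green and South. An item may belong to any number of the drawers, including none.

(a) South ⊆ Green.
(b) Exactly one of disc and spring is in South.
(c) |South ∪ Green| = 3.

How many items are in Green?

3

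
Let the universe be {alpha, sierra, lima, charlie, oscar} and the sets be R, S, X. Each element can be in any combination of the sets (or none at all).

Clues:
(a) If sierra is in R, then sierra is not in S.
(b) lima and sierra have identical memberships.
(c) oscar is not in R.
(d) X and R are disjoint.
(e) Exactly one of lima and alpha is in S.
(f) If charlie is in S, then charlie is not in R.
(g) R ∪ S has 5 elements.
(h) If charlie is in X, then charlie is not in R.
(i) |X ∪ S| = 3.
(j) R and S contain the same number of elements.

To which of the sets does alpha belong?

alpha: R, S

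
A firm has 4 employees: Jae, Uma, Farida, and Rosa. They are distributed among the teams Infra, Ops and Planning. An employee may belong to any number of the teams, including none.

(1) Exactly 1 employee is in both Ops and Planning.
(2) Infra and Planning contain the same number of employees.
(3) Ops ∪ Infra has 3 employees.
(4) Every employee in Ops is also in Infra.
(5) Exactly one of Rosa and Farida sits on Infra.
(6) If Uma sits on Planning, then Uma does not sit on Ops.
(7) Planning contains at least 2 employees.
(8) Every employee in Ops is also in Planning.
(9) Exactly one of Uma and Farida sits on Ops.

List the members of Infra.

Infra = {Farida, Jae, Uma}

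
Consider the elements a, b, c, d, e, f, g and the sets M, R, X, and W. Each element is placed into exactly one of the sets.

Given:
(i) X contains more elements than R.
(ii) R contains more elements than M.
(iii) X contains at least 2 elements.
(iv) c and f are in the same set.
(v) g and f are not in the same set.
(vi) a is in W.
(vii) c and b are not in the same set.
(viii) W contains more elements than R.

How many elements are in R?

From (vi): a ∈ W.
Suppose b ∈ M: no assignment then satisfies all the clues, so b ∉ M.

1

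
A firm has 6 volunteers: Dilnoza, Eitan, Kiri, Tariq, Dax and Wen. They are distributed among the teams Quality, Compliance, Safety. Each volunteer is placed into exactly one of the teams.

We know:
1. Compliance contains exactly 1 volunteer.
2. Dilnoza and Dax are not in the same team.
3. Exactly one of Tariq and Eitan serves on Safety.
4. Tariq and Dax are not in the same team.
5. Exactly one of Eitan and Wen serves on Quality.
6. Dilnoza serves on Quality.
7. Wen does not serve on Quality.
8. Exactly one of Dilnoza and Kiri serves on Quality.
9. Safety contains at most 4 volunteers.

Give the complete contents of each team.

From (6): Dilnoza ∈ Quality.
From (7): Wen ∉ Quality.
(2): Dax ∉ Quality.
(5) (exactly one): Eitan ∈ Quality.
(8) (exactly one): Kiri ∉ Quality.
(3) (exactly one): Tariq ∈ Safety.
(4): Dax ∉ Safety.
Only one team left: Dax ∈ Compliance.
(1): Compliance already has 1, so the rest are out.
Only one team left: Kiri ∈ Safety.
Only one team left: Wen ∈ Safety.

Quality = {Dilnoza, Eitan}; Compliance = {Dax}; Safety = {Kiri, Tariq, Wen}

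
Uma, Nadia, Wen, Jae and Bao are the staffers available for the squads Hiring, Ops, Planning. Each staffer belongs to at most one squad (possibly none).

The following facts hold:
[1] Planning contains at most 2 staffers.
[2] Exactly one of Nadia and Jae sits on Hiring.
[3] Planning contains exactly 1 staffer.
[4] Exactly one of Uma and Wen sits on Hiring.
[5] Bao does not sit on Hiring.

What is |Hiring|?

2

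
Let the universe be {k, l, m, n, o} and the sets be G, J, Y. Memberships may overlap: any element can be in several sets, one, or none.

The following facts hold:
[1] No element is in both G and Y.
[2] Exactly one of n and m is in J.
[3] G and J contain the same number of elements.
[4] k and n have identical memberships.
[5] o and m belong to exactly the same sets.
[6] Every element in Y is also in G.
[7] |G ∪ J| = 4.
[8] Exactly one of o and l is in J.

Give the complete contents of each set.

G = {k, n}; J = {m, o}; Y = {}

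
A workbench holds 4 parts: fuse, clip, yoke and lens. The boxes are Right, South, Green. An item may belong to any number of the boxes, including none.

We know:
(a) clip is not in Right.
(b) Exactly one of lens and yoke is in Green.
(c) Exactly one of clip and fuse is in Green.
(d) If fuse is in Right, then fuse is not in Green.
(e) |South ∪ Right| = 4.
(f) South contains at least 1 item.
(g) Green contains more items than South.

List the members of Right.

Right = {fuse, lens, yoke}

From (a): clip ∉ Right.
Suppose fuse ∉ Right: no assignment then satisfies all the clues, so fuse ∈ Right.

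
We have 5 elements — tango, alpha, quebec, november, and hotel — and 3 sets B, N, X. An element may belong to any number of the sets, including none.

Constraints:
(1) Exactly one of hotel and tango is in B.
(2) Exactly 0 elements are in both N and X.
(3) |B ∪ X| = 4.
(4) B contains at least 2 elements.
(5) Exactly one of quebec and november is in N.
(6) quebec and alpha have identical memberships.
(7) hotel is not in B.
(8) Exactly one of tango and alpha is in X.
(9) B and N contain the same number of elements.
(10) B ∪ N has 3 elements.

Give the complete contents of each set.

B = {november, tango}; N = {hotel, november}; X = {alpha, quebec}

From (7): hotel ∉ B.
(1) (exactly one): tango ∈ B.
Suppose tango ∈ N: no assignment then satisfies all the clues, so tango ∉ N.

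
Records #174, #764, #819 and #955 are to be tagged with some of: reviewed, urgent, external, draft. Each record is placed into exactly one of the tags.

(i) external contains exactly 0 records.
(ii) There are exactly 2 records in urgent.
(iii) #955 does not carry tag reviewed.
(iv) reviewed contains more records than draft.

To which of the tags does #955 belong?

#955: urgent

From (iii): #955 ∉ reviewed.
(i): external already has 0, so the rest are out.
Suppose #955 ∉ urgent: no assignment then satisfies all the clues, so #955 ∈ urgent.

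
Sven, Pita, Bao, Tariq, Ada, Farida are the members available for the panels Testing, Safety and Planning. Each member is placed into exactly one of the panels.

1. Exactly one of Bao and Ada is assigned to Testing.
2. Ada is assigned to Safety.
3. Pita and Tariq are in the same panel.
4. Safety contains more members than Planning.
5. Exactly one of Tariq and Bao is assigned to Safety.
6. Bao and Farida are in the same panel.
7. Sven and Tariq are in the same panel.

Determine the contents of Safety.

From (2): Ada ∈ Safety.
(1) (exactly one): Bao ∈ Testing.
(5) (exactly one): Tariq ∈ Safety.
(6): Farida matches Bao: Farida ∈ Testing.
(7): Sven matches Tariq: Sven ∉ Testing.
(7): Sven matches Tariq: Sven ∈ Safety.
(3): Pita matches Tariq: Pita ∉ Testing.
(3): Pita matches Tariq: Pita ∈ Safety.

Safety = {Ada, Pita, Sven, Tariq}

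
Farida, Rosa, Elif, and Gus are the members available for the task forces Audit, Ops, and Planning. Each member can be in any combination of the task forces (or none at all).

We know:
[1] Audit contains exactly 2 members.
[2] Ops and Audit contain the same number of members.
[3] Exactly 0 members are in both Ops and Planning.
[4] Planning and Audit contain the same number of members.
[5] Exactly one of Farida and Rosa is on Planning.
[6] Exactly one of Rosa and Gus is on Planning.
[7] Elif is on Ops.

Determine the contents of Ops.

Ops = {Elif, Rosa}

From (7): Elif ∈ Ops.
Suppose Farida ∈ Ops: no assignment then satisfies all the clues, so Farida ∉ Ops.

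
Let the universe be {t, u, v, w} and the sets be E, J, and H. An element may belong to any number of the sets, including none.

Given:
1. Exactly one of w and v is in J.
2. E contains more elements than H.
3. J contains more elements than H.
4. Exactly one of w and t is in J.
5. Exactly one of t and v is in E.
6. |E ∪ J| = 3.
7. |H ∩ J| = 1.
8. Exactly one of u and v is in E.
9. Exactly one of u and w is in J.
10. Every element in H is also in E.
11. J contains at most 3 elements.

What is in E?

E = {t, u}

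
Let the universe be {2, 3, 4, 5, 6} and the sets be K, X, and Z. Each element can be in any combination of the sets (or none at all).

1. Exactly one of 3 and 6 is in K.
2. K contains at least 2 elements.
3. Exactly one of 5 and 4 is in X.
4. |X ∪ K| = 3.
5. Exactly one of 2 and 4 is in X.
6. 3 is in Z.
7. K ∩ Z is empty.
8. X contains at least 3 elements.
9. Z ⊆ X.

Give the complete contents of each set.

From (6): 3 ∈ Z.
(7) (disjoint): 3 ∉ K.
(9) with 3 ∈ Z: 3 ∈ X.
(1) (exactly one): 6 ∈ K.
(7) (disjoint): 6 ∉ Z.
Suppose 2 ∈ K: no assignment then satisfies all the clues, so 2 ∉ K.

K = {4, 6}; X = {3, 4, 6}; Z = {3}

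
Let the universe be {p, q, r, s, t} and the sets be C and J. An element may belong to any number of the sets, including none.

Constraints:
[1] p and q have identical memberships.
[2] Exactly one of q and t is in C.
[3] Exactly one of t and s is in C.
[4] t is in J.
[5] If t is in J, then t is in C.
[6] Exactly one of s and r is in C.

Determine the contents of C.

C = {r, t}

From (4): t ∈ J.
(5): t ∈ C.
(2) (exactly one): q ∉ C.
(3) (exactly one): s ∉ C.
(6) (exactly one): r ∈ C.
(1): p matches q: p ∉ C.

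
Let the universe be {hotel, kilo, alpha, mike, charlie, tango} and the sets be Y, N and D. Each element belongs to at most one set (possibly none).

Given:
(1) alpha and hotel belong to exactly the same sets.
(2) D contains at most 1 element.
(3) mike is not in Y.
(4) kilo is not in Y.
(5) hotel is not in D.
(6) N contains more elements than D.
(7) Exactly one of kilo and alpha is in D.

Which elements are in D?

From (3): mike ∉ Y.
From (4): kilo ∉ Y.
From (5): hotel ∉ D.
(1): alpha matches hotel: alpha ∉ D.
(7) (exactly one): kilo ∈ D.
(2): D already has 1, so the rest are out.

D = {kilo}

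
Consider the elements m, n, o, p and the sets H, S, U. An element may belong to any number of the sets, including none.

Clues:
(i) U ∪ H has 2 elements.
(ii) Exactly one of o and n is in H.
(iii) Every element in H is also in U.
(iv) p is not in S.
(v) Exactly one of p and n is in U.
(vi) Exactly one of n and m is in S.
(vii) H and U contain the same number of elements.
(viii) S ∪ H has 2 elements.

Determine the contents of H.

H = {m, n}

From (iv): p ∉ S.
Suppose m ∉ H: no assignment then satisfies all the clues, so m ∈ H.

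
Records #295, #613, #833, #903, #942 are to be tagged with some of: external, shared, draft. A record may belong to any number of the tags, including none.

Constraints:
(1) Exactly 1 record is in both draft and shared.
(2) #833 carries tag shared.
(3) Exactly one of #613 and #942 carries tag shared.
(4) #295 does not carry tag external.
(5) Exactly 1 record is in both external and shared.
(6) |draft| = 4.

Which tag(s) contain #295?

#295: draft

From (2): #833 ∈ shared.
From (4): #295 ∉ external.
Suppose #295 ∈ shared: no assignment then satisfies all the clues, so #295 ∉ shared.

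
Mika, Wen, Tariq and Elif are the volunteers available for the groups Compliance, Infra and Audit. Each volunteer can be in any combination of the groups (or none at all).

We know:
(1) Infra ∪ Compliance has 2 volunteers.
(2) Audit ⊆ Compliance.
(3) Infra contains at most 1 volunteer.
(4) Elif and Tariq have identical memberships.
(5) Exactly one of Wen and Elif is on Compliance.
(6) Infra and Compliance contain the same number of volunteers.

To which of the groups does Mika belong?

Mika: Infra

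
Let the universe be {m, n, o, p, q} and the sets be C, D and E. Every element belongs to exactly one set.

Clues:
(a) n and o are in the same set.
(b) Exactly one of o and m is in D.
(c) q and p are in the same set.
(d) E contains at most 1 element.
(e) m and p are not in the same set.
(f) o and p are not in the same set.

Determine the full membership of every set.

C = {p, q}; D = {n, o}; E = {m}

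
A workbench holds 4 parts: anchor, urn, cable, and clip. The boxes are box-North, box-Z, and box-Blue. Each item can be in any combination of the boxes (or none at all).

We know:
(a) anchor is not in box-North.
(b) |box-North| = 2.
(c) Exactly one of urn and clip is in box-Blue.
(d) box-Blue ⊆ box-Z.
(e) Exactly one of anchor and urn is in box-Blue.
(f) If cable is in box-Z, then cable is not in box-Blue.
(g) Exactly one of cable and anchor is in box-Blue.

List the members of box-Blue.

box-Blue = {anchor, clip}

From (a): anchor ∉ box-North.
Suppose anchor ∉ box-Blue: no assignment then satisfies all the clues, so anchor ∈ box-Blue.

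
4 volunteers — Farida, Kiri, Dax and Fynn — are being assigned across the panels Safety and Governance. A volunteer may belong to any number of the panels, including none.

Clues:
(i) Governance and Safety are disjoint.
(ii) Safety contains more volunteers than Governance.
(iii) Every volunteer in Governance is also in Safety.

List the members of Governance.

Governance = {}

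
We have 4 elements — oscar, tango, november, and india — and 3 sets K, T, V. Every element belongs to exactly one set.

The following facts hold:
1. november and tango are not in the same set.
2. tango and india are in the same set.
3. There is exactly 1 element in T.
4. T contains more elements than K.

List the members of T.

T = {november}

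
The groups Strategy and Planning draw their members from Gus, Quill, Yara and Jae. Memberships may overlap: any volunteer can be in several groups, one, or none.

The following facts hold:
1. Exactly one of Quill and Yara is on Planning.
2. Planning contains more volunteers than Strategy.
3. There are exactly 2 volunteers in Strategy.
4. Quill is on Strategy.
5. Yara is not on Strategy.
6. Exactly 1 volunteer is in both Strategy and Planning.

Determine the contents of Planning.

Planning = {Gus, Jae, Yara}

From (4): Quill ∈ Strategy.
From (5): Yara ∉ Strategy.
Suppose Gus ∉ Planning: no assignment then satisfies all the clues, so Gus ∈ Planning.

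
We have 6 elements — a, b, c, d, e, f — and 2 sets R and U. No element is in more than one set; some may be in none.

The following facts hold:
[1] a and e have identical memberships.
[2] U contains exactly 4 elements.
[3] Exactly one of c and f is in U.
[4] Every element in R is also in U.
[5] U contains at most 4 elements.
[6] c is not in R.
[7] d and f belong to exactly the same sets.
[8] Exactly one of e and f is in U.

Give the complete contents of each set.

R = {}; U = {a, b, c, e}

From (6): c ∉ R.
Suppose a ∈ R: no assignment then satisfies all the clues, so a ∉ R.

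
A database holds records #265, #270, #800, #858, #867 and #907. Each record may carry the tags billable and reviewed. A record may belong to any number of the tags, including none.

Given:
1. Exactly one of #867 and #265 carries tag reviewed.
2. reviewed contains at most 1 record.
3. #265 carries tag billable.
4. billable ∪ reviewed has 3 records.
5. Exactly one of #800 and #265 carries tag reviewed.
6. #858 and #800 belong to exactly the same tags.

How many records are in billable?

3

From (3): #265 ∈ billable.
Suppose #265 ∉ reviewed: no assignment then satisfies all the clues, so #265 ∈ reviewed.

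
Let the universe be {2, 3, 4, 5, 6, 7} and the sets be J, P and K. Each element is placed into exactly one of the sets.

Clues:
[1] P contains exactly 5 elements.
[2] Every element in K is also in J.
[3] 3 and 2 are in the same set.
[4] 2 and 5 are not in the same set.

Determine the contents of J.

J = {5}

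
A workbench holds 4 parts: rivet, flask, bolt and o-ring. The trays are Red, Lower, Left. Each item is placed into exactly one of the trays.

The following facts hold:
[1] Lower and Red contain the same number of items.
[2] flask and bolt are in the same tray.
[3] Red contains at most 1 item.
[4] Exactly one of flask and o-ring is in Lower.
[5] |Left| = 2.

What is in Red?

Red = {rivet}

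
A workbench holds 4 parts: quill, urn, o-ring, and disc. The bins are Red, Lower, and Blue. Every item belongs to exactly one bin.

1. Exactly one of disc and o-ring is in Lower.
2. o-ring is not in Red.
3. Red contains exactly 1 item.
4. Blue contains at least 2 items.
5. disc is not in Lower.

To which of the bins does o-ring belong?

o-ring: Lower

From (2): o-ring ∉ Red.
From (5): disc ∉ Lower.
(1) (exactly one): o-ring ∈ Lower.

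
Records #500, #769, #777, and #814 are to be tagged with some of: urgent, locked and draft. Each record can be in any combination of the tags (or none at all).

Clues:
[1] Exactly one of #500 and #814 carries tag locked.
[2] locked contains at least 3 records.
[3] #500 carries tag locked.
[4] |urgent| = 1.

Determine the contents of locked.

locked = {#500, #769, #777}

From (3): #500 ∈ locked.
(1) (exactly one): #814 ∉ locked.
(2): only 3 candidates remain for locked, so all are in.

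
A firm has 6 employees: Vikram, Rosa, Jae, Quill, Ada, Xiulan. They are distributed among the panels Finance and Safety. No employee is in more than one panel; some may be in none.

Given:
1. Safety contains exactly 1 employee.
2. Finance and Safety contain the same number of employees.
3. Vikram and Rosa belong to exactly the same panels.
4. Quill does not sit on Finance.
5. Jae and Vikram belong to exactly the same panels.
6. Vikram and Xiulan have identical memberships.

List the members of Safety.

Safety = {Quill}

From (4): Quill ∉ Finance.
Suppose Vikram ∈ Safety: no assignment then satisfies all the clues, so Vikram ∉ Safety.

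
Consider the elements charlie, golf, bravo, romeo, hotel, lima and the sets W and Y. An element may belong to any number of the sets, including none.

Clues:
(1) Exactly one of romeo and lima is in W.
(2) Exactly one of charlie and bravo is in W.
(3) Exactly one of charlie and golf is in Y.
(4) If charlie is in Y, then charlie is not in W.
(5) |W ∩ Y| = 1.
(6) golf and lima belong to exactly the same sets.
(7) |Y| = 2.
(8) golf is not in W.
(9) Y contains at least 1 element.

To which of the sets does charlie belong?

charlie: Y

From (8): golf ∉ W.
(6): lima matches golf: lima ∉ W.
(1) (exactly one): romeo ∈ W.
Suppose charlie ∈ W: no assignment then satisfies all the clues, so charlie ∉ W.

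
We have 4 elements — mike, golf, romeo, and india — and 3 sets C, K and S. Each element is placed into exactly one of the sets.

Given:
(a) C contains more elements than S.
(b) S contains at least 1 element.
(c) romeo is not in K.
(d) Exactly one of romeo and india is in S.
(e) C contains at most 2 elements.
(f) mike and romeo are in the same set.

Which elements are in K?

K = {golf}

From (c): romeo ∉ K.
(f): mike matches romeo: mike ∉ K.
Suppose golf ∉ K: no assignment then satisfies all the clues, so golf ∈ K.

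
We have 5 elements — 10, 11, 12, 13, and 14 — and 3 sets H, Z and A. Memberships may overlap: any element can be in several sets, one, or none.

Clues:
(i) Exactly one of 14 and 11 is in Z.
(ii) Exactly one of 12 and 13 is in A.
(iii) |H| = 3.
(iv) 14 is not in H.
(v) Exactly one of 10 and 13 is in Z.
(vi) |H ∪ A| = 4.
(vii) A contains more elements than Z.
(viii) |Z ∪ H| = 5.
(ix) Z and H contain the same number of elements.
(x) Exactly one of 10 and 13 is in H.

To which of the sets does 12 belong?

12: A, H, Z

From (iv): 14 ∉ H.
Suppose 12 ∉ H: no assignment then satisfies all the clues, so 12 ∈ H.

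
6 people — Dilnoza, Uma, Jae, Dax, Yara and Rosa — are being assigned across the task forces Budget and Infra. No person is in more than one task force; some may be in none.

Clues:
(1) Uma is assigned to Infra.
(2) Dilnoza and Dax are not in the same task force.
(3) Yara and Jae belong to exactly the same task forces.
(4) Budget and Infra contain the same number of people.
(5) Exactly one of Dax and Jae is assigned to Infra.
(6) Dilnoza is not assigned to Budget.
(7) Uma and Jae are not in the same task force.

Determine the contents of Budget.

Budget = {Jae, Yara}

From (1): Uma ∈ Infra.
From (6): Dilnoza ∉ Budget.
(7): Jae ∉ Infra.
(3): Yara matches Jae: Yara ∉ Infra.
(5) (exactly one): Dax ∈ Infra.
(2): Dilnoza ∉ Infra.
Suppose Jae ∉ Budget: no assignment then satisfies all the clues, so Jae ∈ Budget.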